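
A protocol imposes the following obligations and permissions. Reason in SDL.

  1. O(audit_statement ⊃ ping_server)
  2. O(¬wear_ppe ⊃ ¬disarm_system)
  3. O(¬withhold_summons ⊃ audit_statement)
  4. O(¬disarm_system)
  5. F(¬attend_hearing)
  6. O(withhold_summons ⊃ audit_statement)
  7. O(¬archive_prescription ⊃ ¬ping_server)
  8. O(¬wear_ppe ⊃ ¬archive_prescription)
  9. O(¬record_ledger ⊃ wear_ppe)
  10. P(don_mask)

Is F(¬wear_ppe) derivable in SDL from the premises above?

By case analysis on ¬withhold_summons: premise 3 gives O(¬withhold_summons ⊃ audit_statement) and premise 6 gives O(withhold_summons ⊃ audit_statement), so O(audit_statement) either way.
Applying K to premise 1 (O(audit_statement ⊃ ping_server)) and O(audit_statement) yields O(ping_server).
Premise 7, O(¬archive_prescription ⊃ ¬ping_server), contraposes to O(ping_server ⊃ archive_prescription); with O(ping_server) we get O(archive_prescription).
The contrapositive of premise 8 (O(¬wear_ppe ⊃ ¬archive_prescription)) is O(archive_prescription ⊃ wear_ppe), and O(archive_prescription) is already established, so O(wear_ppe).
Premises 2, 4, 5, 9, 10 do not contribute to this derivation.
So O(wear_ppe) holds, i.e. F(¬wear_ppe). The claim follows.

Yes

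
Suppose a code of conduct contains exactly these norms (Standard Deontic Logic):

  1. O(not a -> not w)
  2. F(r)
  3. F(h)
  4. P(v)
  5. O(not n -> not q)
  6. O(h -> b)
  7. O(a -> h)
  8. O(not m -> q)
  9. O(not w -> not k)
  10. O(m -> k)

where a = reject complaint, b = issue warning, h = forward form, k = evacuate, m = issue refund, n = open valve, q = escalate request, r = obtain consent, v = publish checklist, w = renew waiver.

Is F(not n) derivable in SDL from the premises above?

Premise 3, F(h), is equivalent to O(not h).
The contrapositive of premise 7 (O(a -> h)) is O(not h -> not a), and O(not h) is already established, so O(not a).
From O(not a) and premise 1, O(not a -> not w), we obtain O(not w).
Premise 9 is O(not w -> not k); since O(not w), deontic closure gives O(not k).
Premise 10 is O(m -> k); contrapositively O(not k -> not m). Since O(not k) holds, K gives O(not m).
Premise 8 is O(not m -> q); since O(not m), deontic closure gives O(q).
Premise 5 is O(not n -> not q); contrapositively O(q -> n). Since O(q) holds, K gives O(n).
Premises 2, 4, 6 do not contribute to this derivation.
So O(n) holds, i.e. F(not n). The claim follows.

Yes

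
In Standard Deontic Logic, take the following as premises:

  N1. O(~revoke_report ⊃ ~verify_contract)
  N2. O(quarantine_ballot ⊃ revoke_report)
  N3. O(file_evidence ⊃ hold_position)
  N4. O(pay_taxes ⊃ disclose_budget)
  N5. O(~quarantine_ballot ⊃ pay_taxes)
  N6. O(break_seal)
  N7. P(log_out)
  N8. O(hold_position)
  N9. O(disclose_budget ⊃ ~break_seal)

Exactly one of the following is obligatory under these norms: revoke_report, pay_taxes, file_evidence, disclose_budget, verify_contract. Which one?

revoke_report

From premise 6 we have O(break_seal).
Premise 9, O(disclose_budget ⊃ ~break_seal), contraposes to O(break_seal ⊃ ~disclose_budget); with O(break_seal) we get O(~disclose_budget).
Premise 4, O(pay_taxes ⊃ disclose_budget), contraposes to O(~disclose_budget ⊃ ~pay_taxes); with O(~disclose_budget) we get O(~pay_taxes).
Premise 5, O(~quarantine_ballot ⊃ pay_taxes), contraposes to O(~pay_taxes ⊃ quarantine_ballot); with O(~pay_taxes) we get O(quarantine_ballot).
From O(quarantine_ballot) and premise 2, O(quarantine_ballot ⊃ revoke_report), we obtain O(revoke_report).
So O(revoke_report) holds — revoke_report is obligatory. None of the other listed options is made obligatory by any chain of premises.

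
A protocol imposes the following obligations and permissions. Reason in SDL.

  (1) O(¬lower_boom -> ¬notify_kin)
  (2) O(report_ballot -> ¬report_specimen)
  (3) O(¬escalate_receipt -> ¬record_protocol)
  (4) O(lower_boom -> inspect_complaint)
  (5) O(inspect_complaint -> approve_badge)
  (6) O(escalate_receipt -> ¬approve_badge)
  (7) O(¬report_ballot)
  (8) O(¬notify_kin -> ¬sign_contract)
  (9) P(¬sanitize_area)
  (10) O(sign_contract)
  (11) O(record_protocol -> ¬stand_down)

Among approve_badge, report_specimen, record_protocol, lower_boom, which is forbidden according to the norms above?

record_protocol

Premise 10 gives O(sign_contract).
Premise 8 is O(¬notify_kin -> ¬sign_contract); contrapositively O(sign_contract -> notify_kin). Since O(sign_contract) holds, K gives O(notify_kin).
The contrapositive of premise 1 (O(¬lower_boom -> ¬notify_kin)) is O(notify_kin -> lower_boom), and O(notify_kin) is already established, so O(lower_boom).
Premise 4 is O(lower_boom -> inspect_complaint); since O(lower_boom), deontic closure gives O(inspect_complaint).
From O(inspect_complaint) and premise 5, O(inspect_complaint -> approve_badge), we obtain O(approve_badge).
The contrapositive of premise 6 (O(escalate_receipt -> ¬approve_badge)) is O(approve_badge -> ¬escalate_receipt), and O(approve_badge) is already established, so O(¬escalate_receipt).
With premise 3, O(¬escalate_receipt -> ¬record_protocol), the K-axiom yields O(¬record_protocol).
So O(¬record_protocol) holds, i.e. record_protocol is forbidden. None of the other listed options is forbidden under the premises.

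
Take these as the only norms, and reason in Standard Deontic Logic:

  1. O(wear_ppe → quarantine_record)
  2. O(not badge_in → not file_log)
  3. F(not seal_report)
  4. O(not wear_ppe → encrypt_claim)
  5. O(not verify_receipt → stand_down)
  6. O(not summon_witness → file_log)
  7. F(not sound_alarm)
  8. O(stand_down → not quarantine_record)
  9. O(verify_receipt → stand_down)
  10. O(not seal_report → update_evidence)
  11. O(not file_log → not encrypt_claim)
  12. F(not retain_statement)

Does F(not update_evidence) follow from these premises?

Premise 10 is O(not seal_report → update_evidence), but O(not seal_report) is not derivable from the premises, so it does not yield O(update_evidence).
No other premise forces O(update_evidence). An ideal world satisfying every premise can still have not update_evidence true, so F(not update_evidence) is not derivable.

No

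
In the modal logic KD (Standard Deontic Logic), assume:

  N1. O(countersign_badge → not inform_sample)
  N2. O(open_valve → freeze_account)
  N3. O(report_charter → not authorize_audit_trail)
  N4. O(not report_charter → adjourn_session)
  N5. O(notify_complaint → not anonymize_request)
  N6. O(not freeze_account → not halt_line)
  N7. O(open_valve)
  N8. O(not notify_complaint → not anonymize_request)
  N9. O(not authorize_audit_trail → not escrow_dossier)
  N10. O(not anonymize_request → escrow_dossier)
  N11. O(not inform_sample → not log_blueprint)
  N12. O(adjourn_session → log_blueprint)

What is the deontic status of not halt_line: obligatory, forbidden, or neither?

Premise 6 is O(not freeze_account → not halt_line), but O(not freeze_account) is not derivable from the premises, so it does not yield O(not halt_line).
No premise or chain of K-axiom applications forces O(not halt_line), and none forces O(halt_line). So not halt_line is neither obligatory nor forbidden under these norms.

Neither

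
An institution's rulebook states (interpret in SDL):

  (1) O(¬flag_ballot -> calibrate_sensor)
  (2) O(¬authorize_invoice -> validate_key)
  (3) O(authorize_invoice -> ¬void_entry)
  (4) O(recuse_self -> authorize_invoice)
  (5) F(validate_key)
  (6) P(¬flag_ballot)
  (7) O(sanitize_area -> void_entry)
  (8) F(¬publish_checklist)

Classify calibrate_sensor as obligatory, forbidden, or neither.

Neither

Premise 1 is O(¬flag_ballot -> calibrate_sensor), but O(¬flag_ballot) is not derivable from the premises (the permission P(¬flag_ballot) asserts only ¬O(flag_ballot), not O(¬flag_ballot)), so it does not yield O(calibrate_sensor).
No premise or chain of K-axiom applications forces O(calibrate_sensor), and none forces O(¬calibrate_sensor). So calibrate_sensor is neither obligatory nor forbidden under these norms.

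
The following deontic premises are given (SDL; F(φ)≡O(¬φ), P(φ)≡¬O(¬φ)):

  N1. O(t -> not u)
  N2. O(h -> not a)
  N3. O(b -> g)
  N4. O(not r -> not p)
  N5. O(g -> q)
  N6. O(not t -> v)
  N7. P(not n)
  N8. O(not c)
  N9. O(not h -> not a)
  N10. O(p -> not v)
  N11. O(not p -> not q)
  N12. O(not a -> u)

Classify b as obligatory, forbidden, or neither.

Forbidden

Premises 2 and 9 cover both cases: O(h -> not a) and O(not h -> not a). Since h ∨ not h is a tautology, O(not a) follows.
Premise 12 is O(not a -> u); since O(not a), deontic closure gives O(u).
Premise 1, O(t -> not u), contraposes to O(u -> not t); with O(u) we get O(not t).
With premise 6, O(not t -> v), the K-axiom yields O(v).
The contrapositive of premise 10 (O(p -> not v)) is O(v -> not p), and O(v) is already established, so O(not p).
Premise 11 is O(not p -> not q); since O(not p), deontic closure gives O(not q).
Premise 5 is O(g -> q); contrapositively O(not q -> not g). Since O(not q) holds, K gives O(not g).
The contrapositive of premise 3 (O(b -> g)) is O(not g -> not b), and O(not g) is already established, so O(not b).
Premises 4, 7, 8 do not contribute to this derivation.
Thus O(not b), which is F(b): b is forbidden.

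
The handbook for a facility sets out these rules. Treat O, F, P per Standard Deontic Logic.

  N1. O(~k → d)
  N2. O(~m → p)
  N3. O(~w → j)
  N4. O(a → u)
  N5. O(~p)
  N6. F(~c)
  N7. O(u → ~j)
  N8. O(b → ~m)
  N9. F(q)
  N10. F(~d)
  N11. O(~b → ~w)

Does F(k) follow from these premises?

No

Premise 1 is O(~k → d); even if O(d) held, inferring O(~k) would be affirming the consequent — invalid.
No other premise forces O(~k). An ideal world satisfying every premise can still have k true, so F(k) is not derivable.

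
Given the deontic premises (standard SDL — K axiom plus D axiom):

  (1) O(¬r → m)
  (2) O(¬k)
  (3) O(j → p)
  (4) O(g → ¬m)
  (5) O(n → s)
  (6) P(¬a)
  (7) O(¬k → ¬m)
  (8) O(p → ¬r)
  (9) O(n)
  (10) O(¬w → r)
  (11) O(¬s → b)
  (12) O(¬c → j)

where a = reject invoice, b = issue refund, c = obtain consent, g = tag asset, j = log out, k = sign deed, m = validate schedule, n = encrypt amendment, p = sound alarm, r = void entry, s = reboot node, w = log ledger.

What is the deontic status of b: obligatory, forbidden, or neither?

Neither

Premise 11 is O(¬s → b), but O(¬s) is not derivable from the premises, so it does not yield O(b).
No premise or chain of K-axiom applications forces O(b), and none forces O(¬b). So b is neither obligatory nor forbidden under these norms.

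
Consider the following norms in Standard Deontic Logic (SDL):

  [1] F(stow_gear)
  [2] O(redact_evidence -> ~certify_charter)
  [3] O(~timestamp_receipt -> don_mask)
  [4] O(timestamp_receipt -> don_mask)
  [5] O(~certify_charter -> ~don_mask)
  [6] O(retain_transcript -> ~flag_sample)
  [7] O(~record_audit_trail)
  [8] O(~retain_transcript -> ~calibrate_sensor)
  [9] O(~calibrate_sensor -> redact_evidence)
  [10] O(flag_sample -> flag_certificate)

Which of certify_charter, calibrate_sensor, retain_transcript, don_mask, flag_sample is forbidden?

flag_sample

By case analysis on timestamp_receipt: premise 4 gives O(timestamp_receipt -> don_mask) and premise 3 gives O(~timestamp_receipt -> don_mask), so O(don_mask) either way.
Premise 5, O(~certify_charter -> ~don_mask), contraposes to O(don_mask -> certify_charter); with O(don_mask) we get O(certify_charter).
The contrapositive of premise 2 (O(redact_evidence -> ~certify_charter)) is O(certify_charter -> ~redact_evidence), and O(certify_charter) is already established, so O(~redact_evidence).
Premise 9 is O(~calibrate_sensor -> redact_evidence); contrapositively O(~redact_evidence -> calibrate_sensor). Since O(~redact_evidence) holds, K gives O(calibrate_sensor).
Premise 8 is O(~retain_transcript -> ~calibrate_sensor); contrapositively O(calibrate_sensor -> retain_transcript). Since O(calibrate_sensor) holds, K gives O(retain_transcript).
With premise 6, O(retain_transcript -> ~flag_sample), the K-axiom yields O(~flag_sample).
So O(~flag_sample) holds, i.e. flag_sample is forbidden. None of the other listed options is forbidden under the premises.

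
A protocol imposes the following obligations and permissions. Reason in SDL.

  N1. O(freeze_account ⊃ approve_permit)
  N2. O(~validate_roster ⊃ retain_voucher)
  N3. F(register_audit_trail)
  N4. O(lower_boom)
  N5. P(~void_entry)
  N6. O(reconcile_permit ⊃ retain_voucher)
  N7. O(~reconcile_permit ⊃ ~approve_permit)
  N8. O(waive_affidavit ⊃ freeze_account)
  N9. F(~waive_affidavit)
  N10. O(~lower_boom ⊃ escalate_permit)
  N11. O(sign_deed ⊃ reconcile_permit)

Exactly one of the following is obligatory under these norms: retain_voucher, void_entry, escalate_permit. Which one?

retain_voucher

Premise 9 is F(~waive_affidavit), i.e. O(waive_affidavit).
Premise 8 is O(waive_affidavit ⊃ freeze_account); since O(waive_affidavit), deontic closure gives O(freeze_account).
Premise 1 is O(freeze_account ⊃ approve_permit); since O(freeze_account), deontic closure gives O(approve_permit).
The contrapositive of premise 7 (O(~reconcile_permit ⊃ ~approve_permit)) is O(approve_permit ⊃ reconcile_permit), and O(approve_permit) is already established, so O(reconcile_permit).
With premise 6, O(reconcile_permit ⊃ retain_voucher), the K-axiom yields O(retain_voucher).
So O(retain_voucher) holds — retain_voucher is obligatory. None of the other listed options is made obligatory by any chain of premises.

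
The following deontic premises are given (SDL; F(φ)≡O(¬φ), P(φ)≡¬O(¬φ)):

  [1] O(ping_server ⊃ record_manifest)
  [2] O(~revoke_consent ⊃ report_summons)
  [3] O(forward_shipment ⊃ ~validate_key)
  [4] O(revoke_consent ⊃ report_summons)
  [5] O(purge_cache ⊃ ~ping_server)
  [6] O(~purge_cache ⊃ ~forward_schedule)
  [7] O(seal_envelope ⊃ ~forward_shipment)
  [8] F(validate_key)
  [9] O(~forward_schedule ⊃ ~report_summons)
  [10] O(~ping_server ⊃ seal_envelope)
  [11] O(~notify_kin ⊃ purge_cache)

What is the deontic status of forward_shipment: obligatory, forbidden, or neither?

Forbidden

Premises 2 and 4 are O(~revoke_consent ⊃ report_summons) and O(revoke_consent ⊃ report_summons); every ideal world satisfies ~revoke_consent or revoke_consent, so in either case report_summons holds — hence O(report_summons).
Premise 9 is O(~forward_schedule ⊃ ~report_summons); contrapositively O(report_summons ⊃ forward_schedule). Since O(report_summons) holds, K gives O(forward_schedule).
The contrapositive of premise 6 (O(~purge_cache ⊃ ~forward_schedule)) is O(forward_schedule ⊃ purge_cache), and O(forward_schedule) is already established, so O(purge_cache).
Applying K to premise 5 (O(purge_cache ⊃ ~ping_server)) and O(purge_cache) yields O(~ping_server).
From O(~ping_server) and premise 10, O(~ping_server ⊃ seal_envelope), we obtain O(seal_envelope).
With premise 7, O(seal_envelope ⊃ ~forward_shipment), the K-axiom yields O(~forward_shipment).
Premises 1, 3, 8, 11 do not contribute to this derivation.
Thus O(~forward_shipment), which is F(forward_shipment): forward_shipment is forbidden.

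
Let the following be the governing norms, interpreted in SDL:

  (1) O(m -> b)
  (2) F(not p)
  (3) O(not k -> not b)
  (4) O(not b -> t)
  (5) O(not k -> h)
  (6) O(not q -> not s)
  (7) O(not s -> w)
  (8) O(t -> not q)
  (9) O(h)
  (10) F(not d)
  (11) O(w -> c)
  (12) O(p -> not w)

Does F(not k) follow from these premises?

Premise 2 is F(not p), i.e. O(p).
From O(p) and premise 12, O(p -> not w), we obtain O(not w).
The contrapositive of premise 7 (O(not s -> w)) is O(not w -> s), and O(not w) is already established, so O(s).
Premise 6, O(not q -> not s), contraposes to O(s -> q); with O(s) we get O(q).
Premise 8, O(t -> not q), contraposes to O(q -> not t); with O(q) we get O(not t).
Premise 4, O(not b -> t), contraposes to O(not t -> b); with O(not t) we get O(b).
Premise 3, O(not k -> not b), contraposes to O(b -> k); with O(b) we get O(k).
Premises 1, 5, 9, 10, 11 do not contribute to this derivation.
So O(k) holds, i.e. F(not k). The claim follows.

Yes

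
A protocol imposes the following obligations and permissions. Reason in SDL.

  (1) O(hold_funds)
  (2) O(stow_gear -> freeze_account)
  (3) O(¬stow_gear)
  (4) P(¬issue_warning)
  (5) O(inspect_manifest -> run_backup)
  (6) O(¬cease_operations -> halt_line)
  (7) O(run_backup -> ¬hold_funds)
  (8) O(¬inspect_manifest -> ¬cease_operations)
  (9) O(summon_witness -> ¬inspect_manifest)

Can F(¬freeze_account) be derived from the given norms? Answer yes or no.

No

Premise 2 is O(stow_gear -> freeze_account), but O(stow_gear) is not derivable from the premises, so it does not yield O(freeze_account).
No other premise forces O(freeze_account). An ideal world satisfying every premise can still have ¬freeze_account true, so F(¬freeze_account) is not derivable.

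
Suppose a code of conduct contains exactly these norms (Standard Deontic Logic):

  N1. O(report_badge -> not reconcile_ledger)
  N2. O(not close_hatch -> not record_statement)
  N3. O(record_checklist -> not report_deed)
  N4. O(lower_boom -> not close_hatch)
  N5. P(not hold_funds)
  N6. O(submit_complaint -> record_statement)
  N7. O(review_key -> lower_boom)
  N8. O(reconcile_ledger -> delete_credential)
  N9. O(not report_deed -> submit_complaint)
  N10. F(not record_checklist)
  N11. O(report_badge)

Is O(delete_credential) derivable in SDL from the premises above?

No

Premise 8 is O(reconcile_ledger -> delete_credential), but O(reconcile_ledger) is not derivable from the premises, so it does not yield O(delete_credential).
No other premise forces O(delete_credential). An ideal world satisfying every premise can still have delete_credential false, so O(delete_credential) is not derivable.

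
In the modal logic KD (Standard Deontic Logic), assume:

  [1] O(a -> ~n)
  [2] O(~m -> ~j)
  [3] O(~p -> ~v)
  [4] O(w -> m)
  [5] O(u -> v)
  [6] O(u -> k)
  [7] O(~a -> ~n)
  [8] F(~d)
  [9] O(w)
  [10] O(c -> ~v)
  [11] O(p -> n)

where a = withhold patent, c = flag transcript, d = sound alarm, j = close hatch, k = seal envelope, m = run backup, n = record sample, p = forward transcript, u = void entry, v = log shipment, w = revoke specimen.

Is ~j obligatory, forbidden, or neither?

Premise 2 is O(~m -> ~j), but O(~m) is not derivable from the premises, so it does not yield O(~j).
No premise or chain of K-axiom applications forces O(~j), and none forces O(j). So ~j is neither obligatory nor forbidden under these norms.

Neither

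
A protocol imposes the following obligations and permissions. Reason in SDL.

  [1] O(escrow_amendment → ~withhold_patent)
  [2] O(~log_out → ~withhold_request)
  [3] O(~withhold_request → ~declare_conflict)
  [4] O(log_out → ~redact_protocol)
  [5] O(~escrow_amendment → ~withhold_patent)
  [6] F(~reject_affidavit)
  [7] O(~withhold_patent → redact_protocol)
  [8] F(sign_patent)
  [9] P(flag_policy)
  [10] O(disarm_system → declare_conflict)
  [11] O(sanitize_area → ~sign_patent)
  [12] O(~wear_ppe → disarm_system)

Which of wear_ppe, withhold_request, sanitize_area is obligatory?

wear_ppe

Premises 1 and 5 are O(escrow_amendment → ~withhold_patent) and O(~escrow_amendment → ~withhold_patent); every ideal world satisfies escrow_amendment or ~escrow_amendment, so in either case ~withhold_patent holds — hence O(~withhold_patent).
From O(~withhold_patent) and premise 7, O(~withhold_patent → redact_protocol), we obtain O(redact_protocol).
Premise 4 is O(log_out → ~redact_protocol); contrapositively O(redact_protocol → ~log_out). Since O(redact_protocol) holds, K gives O(~log_out).
With premise 2, O(~log_out → ~withhold_request), the K-axiom yields O(~withhold_request).
With premise 3, O(~withhold_request → ~declare_conflict), the K-axiom yields O(~declare_conflict).
Premise 10 is O(disarm_system → declare_conflict); contrapositively O(~declare_conflict → ~disarm_system). Since O(~declare_conflict) holds, K gives O(~disarm_system).
Premise 12, O(~wear_ppe → disarm_system), contraposes to O(~disarm_system → wear_ppe); with O(~disarm_system) we get O(wear_ppe).
So O(wear_ppe) holds — wear_ppe is obligatory. None of the other listed options is made obligatory by any chain of premises.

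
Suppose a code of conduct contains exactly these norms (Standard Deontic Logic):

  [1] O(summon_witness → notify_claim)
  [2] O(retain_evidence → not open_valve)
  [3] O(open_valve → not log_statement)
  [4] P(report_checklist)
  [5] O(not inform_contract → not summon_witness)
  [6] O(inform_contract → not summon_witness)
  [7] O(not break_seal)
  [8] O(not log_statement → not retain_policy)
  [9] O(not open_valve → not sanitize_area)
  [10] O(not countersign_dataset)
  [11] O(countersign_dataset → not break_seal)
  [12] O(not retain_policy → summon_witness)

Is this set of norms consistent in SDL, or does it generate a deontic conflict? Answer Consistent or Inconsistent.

Consistent

Premise 11 is O(countersign_dataset → not break_seal); even if O(not break_seal) held, inferring O(countersign_dataset) would be affirming the consequent — invalid.
So O(countersign_dataset) is not derivable, and the apparent clash with O(not countersign_dataset) does not arise.
A world satisfying every obligation exists (e.g. break_seal=false, countersign_dataset=false, inform_contract=false, log_statement=true, notify_claim=false, open_valve=false, report_checklist=false, retain_evidence=false, retain_policy=true, sanitize_area=false, summon_witness=false); no atom is both obligatory and forbidden, so the set is consistent.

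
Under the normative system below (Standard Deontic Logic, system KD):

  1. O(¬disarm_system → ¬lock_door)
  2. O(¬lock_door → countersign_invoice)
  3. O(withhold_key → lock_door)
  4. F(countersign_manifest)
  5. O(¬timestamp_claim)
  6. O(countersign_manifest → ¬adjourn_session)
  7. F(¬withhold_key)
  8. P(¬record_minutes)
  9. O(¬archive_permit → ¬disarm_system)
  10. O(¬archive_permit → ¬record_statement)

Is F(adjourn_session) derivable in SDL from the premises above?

No

Premise 6 is O(countersign_manifest → ¬adjourn_session), but O(countersign_manifest) is not derivable from the premises, so it does not yield O(¬adjourn_session).
No other premise forces O(¬adjourn_session). An ideal world satisfying every premise can still have adjourn_session true, so F(adjourn_session) is not derivable.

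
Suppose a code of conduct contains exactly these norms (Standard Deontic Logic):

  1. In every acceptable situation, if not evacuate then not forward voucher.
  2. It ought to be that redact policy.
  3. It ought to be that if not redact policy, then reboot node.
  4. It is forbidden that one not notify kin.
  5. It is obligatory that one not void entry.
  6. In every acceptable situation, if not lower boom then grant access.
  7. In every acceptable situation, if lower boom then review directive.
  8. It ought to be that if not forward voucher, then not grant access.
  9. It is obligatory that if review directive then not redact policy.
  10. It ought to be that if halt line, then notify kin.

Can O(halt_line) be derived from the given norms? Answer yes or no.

No

Premise 10 is O(halt_line → notify_kin); even if O(notify_kin) held, inferring O(halt_line) would be affirming the consequent — invalid.
No other premise forces O(halt_line). An ideal world satisfying every premise can still have halt_line false, so O(halt_line) is not derivable.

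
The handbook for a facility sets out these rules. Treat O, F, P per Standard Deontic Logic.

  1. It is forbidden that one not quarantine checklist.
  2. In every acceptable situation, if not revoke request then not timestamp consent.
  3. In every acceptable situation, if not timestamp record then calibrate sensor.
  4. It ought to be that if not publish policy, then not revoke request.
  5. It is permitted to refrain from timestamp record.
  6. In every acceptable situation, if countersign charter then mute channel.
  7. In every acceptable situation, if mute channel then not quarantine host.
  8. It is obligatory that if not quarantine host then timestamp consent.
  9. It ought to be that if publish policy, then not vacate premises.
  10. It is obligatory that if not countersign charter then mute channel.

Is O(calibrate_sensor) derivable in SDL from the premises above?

Premise 3 is O(¬timestamp_record → calibrate_sensor), but O(¬timestamp_record) is not derivable from the premises (the permission P(¬timestamp_record) asserts only ¬O(timestamp_record), not O(¬timestamp_record)), so it does not yield O(calibrate_sensor).
No other premise forces O(calibrate_sensor). An ideal world satisfying every premise can still have calibrate_sensor false, so O(calibrate_sensor) is not derivable.

No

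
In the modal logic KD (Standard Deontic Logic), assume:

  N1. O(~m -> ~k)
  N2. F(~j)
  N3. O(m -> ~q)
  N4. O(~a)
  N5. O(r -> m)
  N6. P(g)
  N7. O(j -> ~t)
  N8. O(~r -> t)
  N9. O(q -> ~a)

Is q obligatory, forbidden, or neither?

Premise 2, F(~j), is equivalent to O(j).
From O(j) and premise 7, O(j -> ~t), we obtain O(~t).
The contrapositive of premise 8 (O(~r -> t)) is O(~t -> r), and O(~t) is already established, so O(r).
Premise 5 is O(r -> m); since O(r), deontic closure gives O(m).
Applying K to premise 3 (O(m -> ~q)) and O(m) yields O(~q).
Premises 1, 4, 6, 9 do not contribute to this derivation.
Thus O(~q), which is F(q): q is forbidden.

Forbidden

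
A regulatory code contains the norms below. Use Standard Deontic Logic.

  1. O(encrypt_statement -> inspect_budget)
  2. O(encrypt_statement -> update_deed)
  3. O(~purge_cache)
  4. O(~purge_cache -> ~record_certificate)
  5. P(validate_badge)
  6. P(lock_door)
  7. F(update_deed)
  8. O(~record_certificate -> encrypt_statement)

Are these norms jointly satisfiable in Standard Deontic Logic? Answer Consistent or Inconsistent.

Inconsistent

Premise 7 is F(update_deed), i.e. O(~update_deed).
Premise 2 is O(encrypt_statement -> update_deed); contrapositively O(~update_deed -> ~encrypt_statement). Since O(~update_deed) holds, K gives O(~encrypt_statement).
The contrapositive of premise 8 (O(~record_certificate -> encrypt_statement)) is O(~encrypt_statement -> record_certificate), and O(~encrypt_statement) is already established, so O(record_certificate).
Premise 4, O(~purge_cache -> ~record_certificate), contraposes to O(record_certificate -> purge_cache); with O(record_certificate) we get O(purge_cache).
However, premise 3 gives O(~purge_cache).
We now have both O(purge_cache) and O(~purge_cache) — purge_cache is simultaneously obligatory and forbidden, violating the D-axiom.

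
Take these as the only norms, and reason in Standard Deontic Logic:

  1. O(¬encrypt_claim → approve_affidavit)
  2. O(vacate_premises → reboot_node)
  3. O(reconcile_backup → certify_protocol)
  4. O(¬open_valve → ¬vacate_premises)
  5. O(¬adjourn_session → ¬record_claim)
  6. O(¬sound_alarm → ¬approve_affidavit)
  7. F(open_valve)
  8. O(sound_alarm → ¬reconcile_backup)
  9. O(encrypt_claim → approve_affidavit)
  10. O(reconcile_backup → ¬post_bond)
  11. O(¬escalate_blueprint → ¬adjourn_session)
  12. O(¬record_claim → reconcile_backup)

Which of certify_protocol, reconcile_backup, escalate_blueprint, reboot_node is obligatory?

Premises 9 and 1 cover both cases: O(encrypt_claim → approve_affidavit) and O(¬encrypt_claim → approve_affidavit). Since encrypt_claim ∨ ¬encrypt_claim is a tautology, O(approve_affidavit) follows.
The contrapositive of premise 6 (O(¬sound_alarm → ¬approve_affidavit)) is O(approve_affidavit → sound_alarm), and O(approve_affidavit) is already established, so O(sound_alarm).
Premise 8 is O(sound_alarm → ¬reconcile_backup); since O(sound_alarm), deontic closure gives O(¬reconcile_backup).
Premise 12 is O(¬record_claim → reconcile_backup); contrapositively O(¬reconcile_backup → record_claim). Since O(¬reconcile_backup) holds, K gives O(record_claim).
The contrapositive of premise 5 (O(¬adjourn_session → ¬record_claim)) is O(record_claim → adjourn_session), and O(record_claim) is already established, so O(adjourn_session).
Premise 11, O(¬escalate_blueprint → ¬adjourn_session), contraposes to O(adjourn_session → escalate_blueprint); with O(adjourn_session) we get O(escalate_blueprint).
So O(escalate_blueprint) holds — escalate_blueprint is obligatory. None of the other listed options is made obligatory by any chain of premises.

escalate_blueprint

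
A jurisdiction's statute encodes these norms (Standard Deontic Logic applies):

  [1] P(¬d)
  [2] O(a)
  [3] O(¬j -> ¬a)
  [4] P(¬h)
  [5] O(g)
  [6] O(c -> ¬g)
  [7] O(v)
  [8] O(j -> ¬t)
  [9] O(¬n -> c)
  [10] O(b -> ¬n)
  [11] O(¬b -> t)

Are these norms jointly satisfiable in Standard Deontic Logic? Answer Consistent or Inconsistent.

Inconsistent

Premise 2 states O(a) outright.
The contrapositive of premise 3 (O(¬j -> ¬a)) is O(a -> j), and O(a) is already established, so O(j).
Premise 8 is O(j -> ¬t); since O(j), deontic closure gives O(¬t).
The contrapositive of premise 11 (O(¬b -> t)) is O(¬t -> b), and O(¬t) is already established, so O(b).
With premise 10, O(b -> ¬n), the K-axiom yields O(¬n).
Applying K to premise 9 (O(¬n -> c)) and O(¬n) yields O(c).
Applying K to premise 6 (O(c -> ¬g)) and O(c) yields O(¬g).
However, premise 5 gives O(g).
We now have both O(¬g) and O(g) — g is simultaneously obligatory and forbidden, violating the D-axiom.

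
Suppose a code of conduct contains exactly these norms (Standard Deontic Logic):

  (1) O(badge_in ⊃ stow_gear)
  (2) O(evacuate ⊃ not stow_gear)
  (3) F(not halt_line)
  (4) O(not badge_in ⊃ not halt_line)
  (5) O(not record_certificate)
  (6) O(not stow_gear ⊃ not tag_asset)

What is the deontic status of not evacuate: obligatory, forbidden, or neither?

Obligatory

F(not halt_line) at premise 3 means O(halt_line).
Premise 4 is O(not badge_in ⊃ not halt_line); contrapositively O(halt_line ⊃ badge_in). Since O(halt_line) holds, K gives O(badge_in).
With premise 1, O(badge_in ⊃ stow_gear), the K-axiom yields O(stow_gear).
The contrapositive of premise 2 (O(evacuate ⊃ not stow_gear)) is O(stow_gear ⊃ not evacuate), and O(stow_gear) is already established, so O(not evacuate).
Premises 5, 6 do not contribute to this derivation.
Hence not evacuate is obligatory.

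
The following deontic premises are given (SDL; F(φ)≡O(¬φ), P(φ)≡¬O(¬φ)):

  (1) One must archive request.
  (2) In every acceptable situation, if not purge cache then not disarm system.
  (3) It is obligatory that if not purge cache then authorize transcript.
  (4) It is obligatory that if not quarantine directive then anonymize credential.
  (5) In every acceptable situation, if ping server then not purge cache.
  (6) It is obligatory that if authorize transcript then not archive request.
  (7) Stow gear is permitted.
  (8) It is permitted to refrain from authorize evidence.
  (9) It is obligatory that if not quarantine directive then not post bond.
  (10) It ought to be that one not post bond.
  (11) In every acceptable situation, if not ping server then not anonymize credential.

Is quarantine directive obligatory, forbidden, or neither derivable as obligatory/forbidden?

Premise 1 gives O(archive_request).
The contrapositive of premise 6 (O(authorize_transcript → ¬archive_request)) is O(archive_request → ¬authorize_transcript), and O(archive_request) is already established, so O(¬authorize_transcript).
Premise 3, O(¬purge_cache → authorize_transcript), contraposes to O(¬authorize_transcript → purge_cache); with O(¬authorize_transcript) we get O(purge_cache).
Premise 5 is O(ping_server → ¬purge_cache); contrapositively O(purge_cache → ¬ping_server). Since O(purge_cache) holds, K gives O(¬ping_server).
From O(¬ping_server) and premise 11, O(¬ping_server → ¬anonymize_credential), we obtain O(¬anonymize_credential).
Premise 4 is O(¬quarantine_directive → anonymize_credential); contrapositively O(¬anonymize_credential → quarantine_directive). Since O(¬anonymize_credential) holds, K gives O(quarantine_directive).
Premises 2, 7, 8, 9, 10 do not contribute to this derivation.
Hence quarantine_directive is obligatory.

Obligatory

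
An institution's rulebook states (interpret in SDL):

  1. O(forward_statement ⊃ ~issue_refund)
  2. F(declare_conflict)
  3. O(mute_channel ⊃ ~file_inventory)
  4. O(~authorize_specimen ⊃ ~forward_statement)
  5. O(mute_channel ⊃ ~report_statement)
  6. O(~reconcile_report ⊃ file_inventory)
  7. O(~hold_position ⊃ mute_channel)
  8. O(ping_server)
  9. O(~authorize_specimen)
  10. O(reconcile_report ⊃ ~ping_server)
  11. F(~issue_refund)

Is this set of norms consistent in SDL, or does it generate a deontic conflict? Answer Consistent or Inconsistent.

Premise 1 is O(forward_statement ⊃ ~issue_refund), but O(forward_statement) is not derivable from the premises, so it does not yield O(~issue_refund).
So O(~issue_refund) is not derivable, and the apparent clash with O(issue_refund) does not arise.
A world satisfying every obligation exists (e.g. authorize_specimen=false, declare_conflict=false, file_inventory=true, forward_statement=false, hold_position=true, issue_refund=true, mute_channel=false, ping_server=true, reconcile_report=false, report_statement=false); no atom is both obligatory and forbidden, so the set is consistent.

Consistent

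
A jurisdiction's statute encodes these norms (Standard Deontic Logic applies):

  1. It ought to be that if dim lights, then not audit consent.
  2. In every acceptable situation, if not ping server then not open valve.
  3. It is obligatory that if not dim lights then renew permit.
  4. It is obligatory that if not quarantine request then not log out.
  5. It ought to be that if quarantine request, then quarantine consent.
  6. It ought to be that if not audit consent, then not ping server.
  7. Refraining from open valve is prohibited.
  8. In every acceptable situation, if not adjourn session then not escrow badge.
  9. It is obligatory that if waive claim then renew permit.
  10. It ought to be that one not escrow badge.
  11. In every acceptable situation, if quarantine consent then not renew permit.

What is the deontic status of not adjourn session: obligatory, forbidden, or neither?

Neither

Premise 8 is O(¬adjourn_session → ¬escrow_badge); even if O(¬escrow_badge) held, inferring O(¬adjourn_session) would be affirming the consequent — invalid.
No premise or chain of K-axiom applications forces O(¬adjourn_session), and none forces O(adjourn_session). So ¬adjourn_session is neither obligatory nor forbidden under these norms.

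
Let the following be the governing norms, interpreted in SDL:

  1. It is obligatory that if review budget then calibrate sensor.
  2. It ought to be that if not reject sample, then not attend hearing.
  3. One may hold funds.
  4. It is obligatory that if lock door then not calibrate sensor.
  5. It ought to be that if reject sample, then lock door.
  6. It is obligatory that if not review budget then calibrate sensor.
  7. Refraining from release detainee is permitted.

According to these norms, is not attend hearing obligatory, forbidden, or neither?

Premises 1 and 6 cover both cases: O(review_budget → calibrate_sensor) and O(¬review_budget → calibrate_sensor). Since review_budget ∨ ¬review_budget is a tautology, O(calibrate_sensor) follows.
Premise 4, O(lock_door → ¬calibrate_sensor), contraposes to O(calibrate_sensor → ¬lock_door); with O(calibrate_sensor) we get O(¬lock_door).
Premise 5 is O(reject_sample → lock_door); contrapositively O(¬lock_door → ¬reject_sample). Since O(¬lock_door) holds, K gives O(¬reject_sample).
From O(¬reject_sample) and premise 2, O(¬reject_sample → ¬attend_hearing), we obtain O(¬attend_hearing).
Premises 3, 7 do not contribute to this derivation.
Hence ¬attend_hearing is obligatory.

Obligatory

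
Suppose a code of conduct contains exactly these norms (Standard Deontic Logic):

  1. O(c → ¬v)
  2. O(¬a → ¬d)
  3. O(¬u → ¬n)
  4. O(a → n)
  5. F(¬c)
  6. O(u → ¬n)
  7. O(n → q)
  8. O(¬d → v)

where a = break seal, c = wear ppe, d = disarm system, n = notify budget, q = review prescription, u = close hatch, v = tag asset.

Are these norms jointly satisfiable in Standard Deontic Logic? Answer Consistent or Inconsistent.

Inconsistent

By case analysis on ¬u: premise 3 gives O(¬u → ¬n) and premise 6 gives O(u → ¬n), so O(¬n) either way.
Premise 4 is O(a → n); contrapositively O(¬n → ¬a). Since O(¬n) holds, K gives O(¬a).
With premise 2, O(¬a → ¬d), the K-axiom yields O(¬d).
From O(¬d) and premise 8, O(¬d → v), we obtain O(v).
Premise 1 is O(c → ¬v); contrapositively O(v → ¬c). Since O(v) holds, K gives O(¬c).
Yet premise 5 is F(¬c), i.e. O(c).
We now have both O(¬c) and O(c) — c is simultaneously obligatory and forbidden, violating the D-axiom.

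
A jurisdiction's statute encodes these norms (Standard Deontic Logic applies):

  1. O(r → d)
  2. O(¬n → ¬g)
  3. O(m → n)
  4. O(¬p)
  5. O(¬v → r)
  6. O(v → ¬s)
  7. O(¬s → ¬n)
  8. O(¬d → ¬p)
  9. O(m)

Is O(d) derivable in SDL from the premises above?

Yes

From premise 9 we have O(m).
From O(m) and premise 3, O(m → n), we obtain O(n).
Premise 7, O(¬s → ¬n), contraposes to O(n → s); with O(n) we get O(s).
The contrapositive of premise 6 (O(v → ¬s)) is O(s → ¬v), and O(s) is already established, so O(¬v).
With premise 5, O(¬v → r), the K-axiom yields O(r).
Premise 1 is O(r → d); since O(r), deontic closure gives O(d).
Premises 2, 4, 8 do not contribute to this derivation.
So O(d) follows.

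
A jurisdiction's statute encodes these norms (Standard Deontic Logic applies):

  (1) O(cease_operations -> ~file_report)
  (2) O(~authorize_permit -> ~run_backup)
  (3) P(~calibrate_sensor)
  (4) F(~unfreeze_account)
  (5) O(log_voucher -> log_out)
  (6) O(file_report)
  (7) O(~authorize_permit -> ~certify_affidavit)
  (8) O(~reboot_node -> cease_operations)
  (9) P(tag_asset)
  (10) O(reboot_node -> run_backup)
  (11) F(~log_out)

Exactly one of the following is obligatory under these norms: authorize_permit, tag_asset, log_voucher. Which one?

authorize_permit

Premise 6 gives O(file_report).
Premise 1 is O(cease_operations -> ~file_report); contrapositively O(file_report -> ~cease_operations). Since O(file_report) holds, K gives O(~cease_operations).
Premise 8, O(~reboot_node -> cease_operations), contraposes to O(~cease_operations -> reboot_node); with O(~cease_operations) we get O(reboot_node).
Premise 10 is O(reboot_node -> run_backup); since O(reboot_node), deontic closure gives O(run_backup).
Premise 2, O(~authorize_permit -> ~run_backup), contraposes to O(run_backup -> authorize_permit); with O(run_backup) we get O(authorize_permit).
So O(authorize_permit) holds — authorize_permit is obligatory. None of the other listed options is made obligatory by any chain of premises.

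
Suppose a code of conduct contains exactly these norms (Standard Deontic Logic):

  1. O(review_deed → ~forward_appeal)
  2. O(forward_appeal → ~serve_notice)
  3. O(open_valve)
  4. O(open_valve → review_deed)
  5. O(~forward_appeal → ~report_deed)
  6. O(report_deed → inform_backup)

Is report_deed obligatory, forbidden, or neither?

Forbidden

Premise 3 states O(open_valve) outright.
From O(open_valve) and premise 4, O(open_valve → review_deed), we obtain O(review_deed).
With premise 1, O(review_deed → ~forward_appeal), the K-axiom yields O(~forward_appeal).
From O(~forward_appeal) and premise 5, O(~forward_appeal → ~report_deed), we obtain O(~report_deed).
Premises 2, 6 do not contribute to this derivation.
Thus O(~report_deed), which is F(report_deed): report_deed is forbidden.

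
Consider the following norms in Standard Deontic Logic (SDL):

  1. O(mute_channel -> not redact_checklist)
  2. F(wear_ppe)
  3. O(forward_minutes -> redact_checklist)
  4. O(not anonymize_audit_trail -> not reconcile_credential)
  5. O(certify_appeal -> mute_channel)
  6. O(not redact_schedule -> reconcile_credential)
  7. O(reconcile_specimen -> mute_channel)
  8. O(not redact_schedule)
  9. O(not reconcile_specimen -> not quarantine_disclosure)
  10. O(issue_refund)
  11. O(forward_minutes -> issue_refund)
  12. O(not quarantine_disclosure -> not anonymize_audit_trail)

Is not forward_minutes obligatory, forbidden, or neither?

From premise 8 we have O(not redact_schedule).
From O(not redact_schedule) and premise 6, O(not redact_schedule -> reconcile_credential), we obtain O(reconcile_credential).
Premise 4, O(not anonymize_audit_trail -> not reconcile_credential), contraposes to O(reconcile_credential -> anonymize_audit_trail); with O(reconcile_credential) we get O(anonymize_audit_trail).
Premise 12, O(not quarantine_disclosure -> not anonymize_audit_trail), contraposes to O(anonymize_audit_trail -> quarantine_disclosure); with O(anonymize_audit_trail) we get O(quarantine_disclosure).
Premise 9 is O(not reconcile_specimen -> not quarantine_disclosure); contrapositively O(quarantine_disclosure -> reconcile_specimen). Since O(quarantine_disclosure) holds, K gives O(reconcile_specimen).
Premise 7 is O(reconcile_specimen -> mute_channel); since O(reconcile_specimen), deontic closure gives O(mute_channel).
From O(mute_channel) and premise 1, O(mute_channel -> not redact_checklist), we obtain O(not redact_checklist).
Premise 3, O(forward_minutes -> redact_checklist), contraposes to O(not redact_checklist -> not forward_minutes); with O(not redact_checklist) we get O(not forward_minutes).
Premises 2, 5, 10, 11 do not contribute to this derivation.
Hence not forward_minutes is obligatory.

Obligatory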